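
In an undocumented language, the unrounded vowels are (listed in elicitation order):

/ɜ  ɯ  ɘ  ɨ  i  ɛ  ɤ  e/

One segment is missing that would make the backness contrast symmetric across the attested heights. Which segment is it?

height            front     central   back    
high              i         ɨ         ɯ       
high-mid          e         ɘ         ɤ       
low-mid           ɛ         ɜ         —       
The low-mid row has no back member, so the gap is the low-mid back unrounded vowel /ʌ/.

/ʌ/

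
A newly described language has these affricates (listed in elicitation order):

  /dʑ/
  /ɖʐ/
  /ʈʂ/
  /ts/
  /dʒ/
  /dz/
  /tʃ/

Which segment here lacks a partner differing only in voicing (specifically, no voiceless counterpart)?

/dʑ/

Alveolar: /ts/ ~ /dz/
Postalveolar: /tʃ/ ~ /dʒ/
Retroflex: /ʈʂ/ ~ /ɖʐ/
Alveolo-palatal: only /dʑ/ (voiced); no voiceless partner.
So /dʑ/ is the unpaired segment.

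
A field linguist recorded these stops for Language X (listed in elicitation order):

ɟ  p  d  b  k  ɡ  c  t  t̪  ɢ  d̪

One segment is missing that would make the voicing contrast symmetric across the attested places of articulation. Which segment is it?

Voiceless: /p/ (bilabial), /t̪/ (dental), /t/ (alveolar), /c/ (palatal), /k/ (velar).
Voiced: /b/ (bilabial), /d̪/ (dental), /d/ (alveolar), /ɟ/ (palatal), /ɡ/ (velar), /ɢ/ (uvular).
The uvular row has no voiceless member, so the gap is the voiceless uvular stop /q/.

/q/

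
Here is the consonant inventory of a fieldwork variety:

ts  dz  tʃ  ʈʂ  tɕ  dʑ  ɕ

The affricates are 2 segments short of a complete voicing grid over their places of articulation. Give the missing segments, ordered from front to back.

Voiceless: /ts/ (alveolar), /tʃ/ (postalveolar), /ʈʂ/ (retroflex), /tɕ/ (alveolo-palatal).
Voiced: /dz/ (alveolar), /dʑ/ (alveolo-palatal).
Gaps, from front to back: postalveolar lacks voiced (/dʒ/); retroflex lacks voiced (/ɖʐ/).

/dʒ/, /ɖʐ/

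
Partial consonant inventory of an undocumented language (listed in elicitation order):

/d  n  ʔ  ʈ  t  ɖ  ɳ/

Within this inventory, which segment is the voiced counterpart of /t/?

/d/

/t/ is a voiceless alveolar stop.
The voiced counterpart is a voiced alveolar stop — in this inventory, /d/.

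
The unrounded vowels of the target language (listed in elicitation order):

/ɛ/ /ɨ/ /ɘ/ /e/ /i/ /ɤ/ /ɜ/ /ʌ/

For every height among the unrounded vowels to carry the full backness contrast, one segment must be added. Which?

height            front     central   back    
high              i         ɨ         —       
high-mid          e         ɘ         ɤ       
low-mid           ɛ         ɜ         ʌ       
The high row has no back member, so the gap is the high back unrounded vowel /ɯ/.

/ɯ/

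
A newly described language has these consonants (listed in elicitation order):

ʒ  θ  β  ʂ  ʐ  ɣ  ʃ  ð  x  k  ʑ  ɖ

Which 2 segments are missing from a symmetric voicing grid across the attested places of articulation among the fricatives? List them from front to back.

bilabial: voiceless —, voiced /β/.
dental: voiceless /θ/, voiced /ð/.
postalveolar: voiceless /ʃ/, voiced /ʒ/.
retroflex: voiceless /ʂ/, voiced /ʐ/.
alveolo-palatal: voiceless —, voiced /ʑ/.
velar: voiceless /x/, voiced /ɣ/.
Gaps, from front to back: bilabial lacks voiceless (/ɸ/); alveolo-palatal lacks voiceless (/ɕ/).

/ɸ/, /ɕ/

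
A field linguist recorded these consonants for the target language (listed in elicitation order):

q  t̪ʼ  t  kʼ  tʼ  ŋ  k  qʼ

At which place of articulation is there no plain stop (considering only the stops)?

dental: plain —, ejective /t̪ʼ/.
alveolar: plain /t/, ejective /tʼ/.
velar: plain /k/, ejective /kʼ/.
uvular: plain /q/, ejective /qʼ/.
Every place of articulation has a plain member except dental, where /t̪/ would be expected.

dental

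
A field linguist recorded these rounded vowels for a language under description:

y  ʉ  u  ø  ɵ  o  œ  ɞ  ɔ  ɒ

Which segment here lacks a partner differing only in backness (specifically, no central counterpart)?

High: /y/ ~ /ʉ/ ~ /u/
High-mid: /ø/ ~ /ɵ/ ~ /o/
Low-mid: /œ/ ~ /ɞ/ ~ /ɔ/
Low: only /ɒ/ (back); no central partner.
So /ɒ/ is the unpaired segment.

/ɒ/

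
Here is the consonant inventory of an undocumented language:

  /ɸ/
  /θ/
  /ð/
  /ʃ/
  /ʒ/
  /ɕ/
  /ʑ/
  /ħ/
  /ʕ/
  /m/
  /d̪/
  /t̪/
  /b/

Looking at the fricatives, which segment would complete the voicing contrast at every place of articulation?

/β/

Voiceless: /ɸ/ (bilabial), /θ/ (dental), /ʃ/ (postalveolar), /ɕ/ (alveolo-palatal), /ħ/ (pharyngeal).
Voiced: /ð/ (dental), /ʒ/ (postalveolar), /ʑ/ (alveolo-palatal), /ʕ/ (pharyngeal).
The bilabial row has no voiced member, so the gap is the voiced bilabial fricative /β/.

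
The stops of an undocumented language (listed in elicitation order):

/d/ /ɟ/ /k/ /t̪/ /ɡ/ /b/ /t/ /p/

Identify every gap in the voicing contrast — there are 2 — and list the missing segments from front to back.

Voiceless: /p/ (bilabial), /t̪/ (dental), /t/ (alveolar), /k/ (velar).
Voiced: /b/ (bilabial), /d/ (alveolar), /ɟ/ (palatal), /ɡ/ (velar).
Gaps, from front to back: dental lacks voiced (/d̪/); palatal lacks voiceless (/c/).

/d̪/, /c/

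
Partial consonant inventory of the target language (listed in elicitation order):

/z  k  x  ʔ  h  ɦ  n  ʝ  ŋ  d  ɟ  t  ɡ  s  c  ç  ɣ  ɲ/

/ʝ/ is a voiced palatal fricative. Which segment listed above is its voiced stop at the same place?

The voiced stop at the same place is a voiced palatal stop — in this inventory, /ɟ/.

/ɟ/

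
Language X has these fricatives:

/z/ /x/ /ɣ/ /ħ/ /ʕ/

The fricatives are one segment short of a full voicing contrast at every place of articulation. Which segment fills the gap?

/s/

alveolar: voiceless —, voiced /z/.
velar: voiceless /x/, voiced /ɣ/.
pharyngeal: voiceless /ħ/, voiced /ʕ/.
The alveolar row has no voiceless member, so the gap is the voiceless alveolar fricative /s/.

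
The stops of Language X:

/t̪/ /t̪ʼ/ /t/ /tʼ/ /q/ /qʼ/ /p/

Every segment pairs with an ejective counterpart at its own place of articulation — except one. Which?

Dental: /t̪/ ~ /t̪ʼ/
Alveolar: /t/ ~ /tʼ/
Uvular: /q/ ~ /qʼ/
Bilabial: only /p/ (plain); no ejective partner.
So /p/ is the unpaired segment.

/p/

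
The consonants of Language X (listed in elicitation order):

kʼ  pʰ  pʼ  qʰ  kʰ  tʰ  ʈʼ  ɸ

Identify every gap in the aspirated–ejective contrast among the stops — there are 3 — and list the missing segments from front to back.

Aspirated: /pʰ/ (bilabial), /tʰ/ (alveolar), /kʰ/ (velar), /qʰ/ (uvular).
Ejective: /pʼ/ (bilabial), /ʈʼ/ (retroflex), /kʼ/ (velar).
Gaps, from front to back: alveolar lacks ejective (/tʼ/); retroflex lacks aspirated (/ʈʰ/); uvular lacks ejective (/qʼ/).

/tʼ/, /ʈʰ/, /qʼ/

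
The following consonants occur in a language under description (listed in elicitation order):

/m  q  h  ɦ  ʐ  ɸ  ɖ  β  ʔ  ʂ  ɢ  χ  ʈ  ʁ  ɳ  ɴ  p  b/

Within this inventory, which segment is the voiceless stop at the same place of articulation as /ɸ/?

/ɸ/ is a voiceless bilabial fricative.
The voiceless stop at the same place is a voiceless bilabial stop — in this inventory, /p/.

/p/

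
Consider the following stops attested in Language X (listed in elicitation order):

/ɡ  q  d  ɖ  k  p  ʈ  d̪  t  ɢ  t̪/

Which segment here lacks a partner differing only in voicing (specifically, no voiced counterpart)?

/p/

Dental: /t̪/ ~ /d̪/
Alveolar: /t/ ~ /d/
Retroflex: /ʈ/ ~ /ɖ/
Velar: /k/ ~ /ɡ/
Uvular: /q/ ~ /ɢ/
Bilabial: only /p/ (voiceless); no voiced partner.
So /p/ is the unpaired segment.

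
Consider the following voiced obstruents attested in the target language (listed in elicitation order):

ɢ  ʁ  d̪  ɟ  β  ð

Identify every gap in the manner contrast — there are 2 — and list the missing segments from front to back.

/b/, /ʝ/

Stop: /d̪/ (dental), /ɟ/ (palatal), /ɢ/ (uvular).
Fricative: /β/ (bilabial), /ð/ (dental), /ʁ/ (uvular).
Gaps, from front to back: bilabial lacks stop (/b/); palatal lacks fricative (/ʝ/).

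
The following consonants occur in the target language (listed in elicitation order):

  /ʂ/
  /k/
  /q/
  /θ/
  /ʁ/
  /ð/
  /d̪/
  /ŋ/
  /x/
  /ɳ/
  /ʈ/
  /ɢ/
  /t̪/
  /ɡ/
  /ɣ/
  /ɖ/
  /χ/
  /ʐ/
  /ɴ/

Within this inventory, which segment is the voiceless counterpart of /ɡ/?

/ɡ/ is a voiced velar stop.
The voiceless counterpart is a voiceless velar stop — in this inventory, /k/.

/k/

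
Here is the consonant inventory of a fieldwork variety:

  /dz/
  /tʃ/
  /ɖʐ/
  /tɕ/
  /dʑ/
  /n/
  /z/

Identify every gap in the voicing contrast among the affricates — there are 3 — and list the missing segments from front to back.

/ts/, /dʒ/, /ʈʂ/

place of articulation  voiceless  voiced  
alveolar          —         dz      
postalveolar      tʃ        —       
retroflex         —         ɖʐ      
alveolo-palatal   tɕ        dʑ      
Gaps, from front to back: alveolar lacks voiceless (/ts/); postalveolar lacks voiced (/dʒ/); retroflex lacks voiceless (/ʈʂ/).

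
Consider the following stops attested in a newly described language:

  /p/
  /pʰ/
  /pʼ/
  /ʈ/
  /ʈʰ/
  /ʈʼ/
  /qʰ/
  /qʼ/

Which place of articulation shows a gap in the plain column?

uvular

Plain: /p/ (bilabial), /ʈ/ (retroflex).
Aspirated: /pʰ/ (bilabial), /ʈʰ/ (retroflex), /qʰ/ (uvular).
Ejective: /pʼ/ (bilabial), /ʈʼ/ (retroflex), /qʼ/ (uvular).
Every place of articulation has a plain member except uvular, where /q/ would be expected.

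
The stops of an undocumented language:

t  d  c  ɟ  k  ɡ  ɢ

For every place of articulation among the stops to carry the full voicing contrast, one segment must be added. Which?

place of articulation  voiceless  voiced  
alveolar          t         d       
palatal           c         ɟ       
velar             k         ɡ       
uvular            —         ɢ       
The uvular row has no voiceless member, so the gap is the voiceless uvular stop /q/.

/q/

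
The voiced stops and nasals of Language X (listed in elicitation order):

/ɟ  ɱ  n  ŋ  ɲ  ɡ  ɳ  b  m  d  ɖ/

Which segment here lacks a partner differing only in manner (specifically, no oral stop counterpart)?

Bilabial: /b/ ~ /m/
Alveolar: /d/ ~ /n/
Retroflex: /ɖ/ ~ /ɳ/
Palatal: /ɟ/ ~ /ɲ/
Velar: /ɡ/ ~ /ŋ/
Labiodental: only /ɱ/ (nasal); no oral stop partner.
So /ɱ/ is the unpaired segment.

/ɱ/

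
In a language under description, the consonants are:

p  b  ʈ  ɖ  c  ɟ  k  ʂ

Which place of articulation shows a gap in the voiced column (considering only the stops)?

velar

place of articulation  voiceless  voiced  
bilabial          p         b       
retroflex         ʈ         ɖ       
palatal           c         ɟ       
velar             k         —       
Every place of articulation has a voiced member except velar, where /ɡ/ would be expected.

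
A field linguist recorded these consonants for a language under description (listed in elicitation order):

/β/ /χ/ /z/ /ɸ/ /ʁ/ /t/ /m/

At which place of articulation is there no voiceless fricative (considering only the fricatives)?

Voiceless: /ɸ/ (bilabial), /χ/ (uvular).
Voiced: /β/ (bilabial), /z/ (alveolar), /ʁ/ (uvular).
Every place of articulation has a voiceless member except alveolar, where /s/ would be expected.

alveolar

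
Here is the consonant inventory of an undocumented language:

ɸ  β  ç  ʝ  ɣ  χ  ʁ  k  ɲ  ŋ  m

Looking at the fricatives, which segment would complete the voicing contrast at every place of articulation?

/x/

Voiceless: /ɸ/ (bilabial), /ç/ (palatal), /χ/ (uvular).
Voiced: /β/ (bilabial), /ʝ/ (palatal), /ɣ/ (velar), /ʁ/ (uvular).
The velar row has no voiceless member, so the gap is the voiceless velar fricative /x/.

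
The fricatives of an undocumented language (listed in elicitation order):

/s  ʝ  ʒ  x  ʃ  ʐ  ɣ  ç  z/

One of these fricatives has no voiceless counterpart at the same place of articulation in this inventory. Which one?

/ʐ/

Alveolar: /s/ ~ /z/
Postalveolar: /ʃ/ ~ /ʒ/
Palatal: /ç/ ~ /ʝ/
Velar: /x/ ~ /ɣ/
Retroflex: only /ʐ/ (voiced); no voiceless partner.
So /ʐ/ is the unpaired segment.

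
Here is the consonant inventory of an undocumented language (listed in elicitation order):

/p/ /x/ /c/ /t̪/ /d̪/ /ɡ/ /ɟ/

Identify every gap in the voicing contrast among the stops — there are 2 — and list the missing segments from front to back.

/b/, /k/

Voiceless: /p/ (bilabial), /t̪/ (dental), /c/ (palatal).
Voiced: /d̪/ (dental), /ɟ/ (palatal), /ɡ/ (velar).
Gaps, from front to back: bilabial lacks voiced (/b/); velar lacks voiceless (/k/).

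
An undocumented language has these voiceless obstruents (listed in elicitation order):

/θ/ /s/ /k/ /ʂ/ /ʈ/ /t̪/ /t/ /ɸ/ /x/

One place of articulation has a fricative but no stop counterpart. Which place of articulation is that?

bilabial

place of articulation  stop      fricative
bilabial          —         ɸ       
dental            t̪        θ       
alveolar          t         s       
retroflex         ʈ         ʂ       
velar             k         x       
Every place of articulation has a stop member except bilabial, where /p/ would be expected.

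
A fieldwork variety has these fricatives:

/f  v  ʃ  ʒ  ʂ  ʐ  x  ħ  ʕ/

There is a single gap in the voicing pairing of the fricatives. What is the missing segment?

Voiceless: /f/ (labiodental), /ʃ/ (postalveolar), /ʂ/ (retroflex), /x/ (velar), /ħ/ (pharyngeal).
Voiced: /v/ (labiodental), /ʒ/ (postalveolar), /ʐ/ (retroflex), /ʕ/ (pharyngeal).
The velar row has no voiced member, so the gap is the voiced velar fricative /ɣ/.

/ɣ/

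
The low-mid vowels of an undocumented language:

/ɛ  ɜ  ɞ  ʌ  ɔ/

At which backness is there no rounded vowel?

Unrounded: /ɛ/ (front), /ɜ/ (central), /ʌ/ (back).
Rounded: /ɞ/ (central), /ɔ/ (back).
Every backness has a rounded member except front, where /œ/ would be expected.

front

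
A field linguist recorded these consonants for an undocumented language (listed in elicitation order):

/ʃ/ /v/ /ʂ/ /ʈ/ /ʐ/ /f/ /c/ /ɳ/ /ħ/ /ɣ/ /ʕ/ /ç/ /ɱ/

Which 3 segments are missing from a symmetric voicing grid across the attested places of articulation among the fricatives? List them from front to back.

place of articulation  voiceless  voiced  
labiodental       f         v       
postalveolar      ʃ         —       
retroflex         ʂ         ʐ       
palatal           ç         —       
velar             —         ɣ       
pharyngeal        ħ         ʕ       
Gaps, from front to back: postalveolar lacks voiced (/ʒ/); palatal lacks voiced (/ʝ/); velar lacks voiceless (/x/).

/ʒ/, /ʝ/, /x/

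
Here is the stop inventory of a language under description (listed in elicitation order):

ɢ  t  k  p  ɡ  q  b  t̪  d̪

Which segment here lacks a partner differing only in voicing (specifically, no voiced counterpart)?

/t/

Bilabial: /p/ ~ /b/
Dental: /t̪/ ~ /d̪/
Velar: /k/ ~ /ɡ/
Uvular: /q/ ~ /ɢ/
Alveolar: only /t/ (voiceless); no voiced partner.
So /t/ is the unpaired segment.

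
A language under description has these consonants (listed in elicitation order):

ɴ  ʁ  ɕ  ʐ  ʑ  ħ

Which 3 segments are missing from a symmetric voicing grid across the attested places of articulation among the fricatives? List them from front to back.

/ʂ/, /χ/, /ʕ/

place of articulation  voiceless  voiced  
retroflex         —         ʐ       
alveolo-palatal   ɕ         ʑ       
uvular            —         ʁ       
pharyngeal        ħ         —       
Gaps, from front to back: retroflex lacks voiceless (/ʂ/); uvular lacks voiceless (/χ/); pharyngeal lacks voiced (/ʕ/).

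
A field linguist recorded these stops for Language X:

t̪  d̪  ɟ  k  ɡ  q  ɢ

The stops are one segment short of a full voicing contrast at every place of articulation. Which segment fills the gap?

dental: voiceless /t̪/, voiced /d̪/.
palatal: voiceless —, voiced /ɟ/.
velar: voiceless /k/, voiced /ɡ/.
uvular: voiceless /q/, voiced /ɢ/.
The palatal row has no voiceless member, so the gap is the voiceless palatal stop /c/.

/c/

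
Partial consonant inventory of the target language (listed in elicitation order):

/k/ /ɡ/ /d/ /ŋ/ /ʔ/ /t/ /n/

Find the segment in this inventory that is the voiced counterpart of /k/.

/k/ is a voiceless velar stop.
The voiced counterpart is a voiced velar stop — in this inventory, /ɡ/.

/ɡ/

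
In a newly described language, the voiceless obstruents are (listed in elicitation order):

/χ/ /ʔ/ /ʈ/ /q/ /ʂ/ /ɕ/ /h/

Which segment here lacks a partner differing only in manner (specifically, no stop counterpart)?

/ɕ/

Retroflex: /ʈ/ ~ /ʂ/
Uvular: /q/ ~ /χ/
Glottal: /ʔ/ ~ /h/
Alveolo-palatal: only /ɕ/ (fricative); no stop partner.
So /ɕ/ is the unpaired segment.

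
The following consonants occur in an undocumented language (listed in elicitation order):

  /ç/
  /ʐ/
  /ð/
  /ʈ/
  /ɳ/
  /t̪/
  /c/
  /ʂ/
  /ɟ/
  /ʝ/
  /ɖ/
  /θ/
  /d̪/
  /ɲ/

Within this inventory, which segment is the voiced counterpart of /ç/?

/ʝ/

/ç/ is a voiceless palatal fricative.
The voiced counterpart is a voiced palatal fricative — in this inventory, /ʝ/.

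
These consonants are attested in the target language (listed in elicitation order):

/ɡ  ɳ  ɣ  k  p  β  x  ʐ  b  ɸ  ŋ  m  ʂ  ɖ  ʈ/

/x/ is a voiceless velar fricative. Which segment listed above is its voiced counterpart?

The voiced counterpart is a voiced velar fricative — in this inventory, /ɣ/.

/ɣ/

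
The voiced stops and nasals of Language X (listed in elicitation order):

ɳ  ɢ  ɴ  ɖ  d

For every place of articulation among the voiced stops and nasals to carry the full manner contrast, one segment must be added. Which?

Oral stop: /d/ (alveolar), /ɖ/ (retroflex), /ɢ/ (uvular).
Nasal: /ɳ/ (retroflex), /ɴ/ (uvular).
The alveolar row has no nasal member, so the gap is the alveolar nasal /n/.

/n/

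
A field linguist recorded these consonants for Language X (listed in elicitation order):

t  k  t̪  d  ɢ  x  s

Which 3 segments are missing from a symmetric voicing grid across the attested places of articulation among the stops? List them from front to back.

Voiceless: /t̪/ (dental), /t/ (alveolar), /k/ (velar).
Voiced: /d/ (alveolar), /ɢ/ (uvular).
Gaps, from front to back: dental lacks voiced (/d̪/); velar lacks voiced (/ɡ/); uvular lacks voiceless (/q/).

/d̪/, /ɡ/, /q/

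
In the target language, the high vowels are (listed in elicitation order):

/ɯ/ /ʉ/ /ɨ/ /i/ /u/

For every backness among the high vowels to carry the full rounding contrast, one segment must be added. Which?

backness          unrounded  rounded 
front             i         —       
central           ɨ         ʉ       
back              ɯ         u       
The front row has no rounded member, so the gap is the front rounded vowel /y/.

/y/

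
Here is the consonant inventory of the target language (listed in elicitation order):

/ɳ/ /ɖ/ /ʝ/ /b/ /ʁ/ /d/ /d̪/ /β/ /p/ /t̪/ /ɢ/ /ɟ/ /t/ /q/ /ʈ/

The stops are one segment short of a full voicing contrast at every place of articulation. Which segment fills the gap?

/c/

Voiceless: /p/ (bilabial), /t̪/ (dental), /t/ (alveolar), /ʈ/ (retroflex), /q/ (uvular).
Voiced: /b/ (bilabial), /d̪/ (dental), /d/ (alveolar), /ɖ/ (retroflex), /ɟ/ (palatal), /ɢ/ (uvular).
The palatal row has no voiceless member, so the gap is the voiceless palatal stop /c/.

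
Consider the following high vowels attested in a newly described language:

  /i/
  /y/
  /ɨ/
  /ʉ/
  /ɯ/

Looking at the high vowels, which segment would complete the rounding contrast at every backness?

/u/

front: unrounded /i/, rounded /y/.
central: unrounded /ɨ/, rounded /ʉ/.
back: unrounded /ɯ/, rounded —.
The back row has no rounded member, so the gap is the back rounded vowel /u/.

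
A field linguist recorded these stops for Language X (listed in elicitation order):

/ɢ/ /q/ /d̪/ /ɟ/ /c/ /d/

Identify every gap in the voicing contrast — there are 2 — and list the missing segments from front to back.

/t̪/, /t/

Voiceless: /c/ (palatal), /q/ (uvular).
Voiced: /d̪/ (dental), /d/ (alveolar), /ɟ/ (palatal), /ɢ/ (uvular).
Gaps, from front to back: dental lacks voiceless (/t̪/); alveolar lacks voiceless (/t/).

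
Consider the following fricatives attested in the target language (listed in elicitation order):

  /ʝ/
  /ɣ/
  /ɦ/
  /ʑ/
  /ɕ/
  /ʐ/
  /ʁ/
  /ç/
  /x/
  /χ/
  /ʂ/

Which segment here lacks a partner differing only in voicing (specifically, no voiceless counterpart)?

/ɦ/

Retroflex: /ʂ/ ~ /ʐ/
Alveolo-palatal: /ɕ/ ~ /ʑ/
Palatal: /ç/ ~ /ʝ/
Velar: /x/ ~ /ɣ/
Uvular: /χ/ ~ /ʁ/
Glottal: only /ɦ/ (voiced); no voiceless partner.
So /ɦ/ is the unpaired segment.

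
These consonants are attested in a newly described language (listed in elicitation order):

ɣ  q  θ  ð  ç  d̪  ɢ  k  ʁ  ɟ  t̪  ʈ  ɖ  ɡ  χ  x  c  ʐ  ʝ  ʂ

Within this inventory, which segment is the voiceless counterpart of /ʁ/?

/ʁ/ is a voiced uvular fricative.
The voiceless counterpart is a voiceless uvular fricative — in this inventory, /χ/.

/χ/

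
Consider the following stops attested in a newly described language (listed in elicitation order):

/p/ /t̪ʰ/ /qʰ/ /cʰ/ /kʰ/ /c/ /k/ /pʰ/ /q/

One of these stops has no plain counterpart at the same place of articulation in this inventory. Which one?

Bilabial: /p/ ~ /pʰ/
Palatal: /c/ ~ /cʰ/
Velar: /k/ ~ /kʰ/
Uvular: /q/ ~ /qʰ/
Dental: only /t̪ʰ/ (aspirated); no plain partner.
So /t̪ʰ/ is the unpaired segment.

/t̪ʰ/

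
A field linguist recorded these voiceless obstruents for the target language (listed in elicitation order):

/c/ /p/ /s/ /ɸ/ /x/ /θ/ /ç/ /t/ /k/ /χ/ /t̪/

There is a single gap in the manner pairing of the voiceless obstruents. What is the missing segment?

/q/

Stop: /p/ (bilabial), /t̪/ (dental), /t/ (alveolar), /c/ (palatal), /k/ (velar).
Fricative: /ɸ/ (bilabial), /θ/ (dental), /s/ (alveolar), /ç/ (palatal), /x/ (velar), /χ/ (uvular).
The uvular row has no stop member, so the gap is the uvular stop /q/.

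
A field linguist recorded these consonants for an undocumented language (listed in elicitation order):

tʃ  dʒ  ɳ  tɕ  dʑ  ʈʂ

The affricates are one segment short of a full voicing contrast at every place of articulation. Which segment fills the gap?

/ɖʐ/

postalveolar: voiceless /tʃ/, voiced /dʒ/.
retroflex: voiceless /ʈʂ/, voiced —.
alveolo-palatal: voiceless /tɕ/, voiced /dʑ/.
The retroflex row has no voiced member, so the gap is the voiced retroflex affricate /ɖʐ/.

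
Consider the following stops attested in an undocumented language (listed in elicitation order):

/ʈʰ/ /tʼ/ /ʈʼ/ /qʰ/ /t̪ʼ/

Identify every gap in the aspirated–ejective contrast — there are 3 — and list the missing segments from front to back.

dental: aspirated —, ejective /t̪ʼ/.
alveolar: aspirated —, ejective /tʼ/.
retroflex: aspirated /ʈʰ/, ejective /ʈʼ/.
uvular: aspirated /qʰ/, ejective —.
Gaps, from front to back: dental lacks aspirated (/t̪ʰ/); alveolar lacks aspirated (/tʰ/); uvular lacks ejective (/qʼ/).

/t̪ʰ/, /tʰ/, /qʼ/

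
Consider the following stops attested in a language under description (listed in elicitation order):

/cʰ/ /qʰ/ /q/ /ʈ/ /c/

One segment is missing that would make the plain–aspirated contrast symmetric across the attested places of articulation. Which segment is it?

/ʈʰ/

Plain: /ʈ/ (retroflex), /c/ (palatal), /q/ (uvular).
Aspirated: /cʰ/ (palatal), /qʰ/ (uvular).
The retroflex row has no aspirated member, so the gap is the aspirated retroflex stop /ʈʰ/.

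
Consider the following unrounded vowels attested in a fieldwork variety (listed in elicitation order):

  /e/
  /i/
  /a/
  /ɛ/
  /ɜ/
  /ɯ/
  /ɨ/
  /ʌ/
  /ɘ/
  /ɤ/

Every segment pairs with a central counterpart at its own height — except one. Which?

High: /i/ ~ /ɨ/ ~ /ɯ/
High-mid: /e/ ~ /ɘ/ ~ /ɤ/
Low-mid: /ɛ/ ~ /ɜ/ ~ /ʌ/
Low: only /a/ (front); no central partner.
So /a/ is the unpaired segment.

/a/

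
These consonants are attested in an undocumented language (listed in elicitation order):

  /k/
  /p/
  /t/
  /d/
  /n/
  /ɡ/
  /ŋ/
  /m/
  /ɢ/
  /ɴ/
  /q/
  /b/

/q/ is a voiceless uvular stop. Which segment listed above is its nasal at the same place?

The nasal at the same place is an uvular nasal — in this inventory, /ɴ/.

/ɴ/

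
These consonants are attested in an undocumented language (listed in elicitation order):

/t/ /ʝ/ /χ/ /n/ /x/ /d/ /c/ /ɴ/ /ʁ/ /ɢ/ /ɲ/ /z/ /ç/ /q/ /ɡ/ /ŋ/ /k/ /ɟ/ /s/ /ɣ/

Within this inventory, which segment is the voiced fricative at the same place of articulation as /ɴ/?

/ɴ/ is an uvular nasal.
The voiced fricative at the same place is a voiced uvular fricative — in this inventory, /ʁ/.

/ʁ/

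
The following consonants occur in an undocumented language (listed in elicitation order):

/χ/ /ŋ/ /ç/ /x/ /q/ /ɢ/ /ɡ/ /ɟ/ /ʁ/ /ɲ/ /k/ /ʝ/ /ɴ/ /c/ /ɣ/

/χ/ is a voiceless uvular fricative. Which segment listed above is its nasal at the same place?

/ɴ/

The nasal at the same place is an uvular nasal — in this inventory, /ɴ/.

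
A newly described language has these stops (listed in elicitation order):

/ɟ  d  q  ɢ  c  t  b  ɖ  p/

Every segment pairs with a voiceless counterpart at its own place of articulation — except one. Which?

/ɖ/

Bilabial: /p/ ~ /b/
Alveolar: /t/ ~ /d/
Palatal: /c/ ~ /ɟ/
Uvular: /q/ ~ /ɢ/
Retroflex: only /ɖ/ (voiced); no voiceless partner.
So /ɖ/ is the unpaired segment.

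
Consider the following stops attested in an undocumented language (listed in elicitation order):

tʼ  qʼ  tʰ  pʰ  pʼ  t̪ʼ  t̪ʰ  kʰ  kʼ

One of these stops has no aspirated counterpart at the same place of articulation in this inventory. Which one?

Bilabial: /pʰ/ ~ /pʼ/
Dental: /t̪ʰ/ ~ /t̪ʼ/
Alveolar: /tʰ/ ~ /tʼ/
Velar: /kʰ/ ~ /kʼ/
Uvular: only /qʼ/ (ejective); no aspirated partner.
So /qʼ/ is the unpaired segment.

/qʼ/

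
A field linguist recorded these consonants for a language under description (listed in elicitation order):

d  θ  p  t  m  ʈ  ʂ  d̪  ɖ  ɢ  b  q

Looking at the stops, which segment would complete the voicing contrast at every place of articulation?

/t̪/

place of articulation  voiceless  voiced  
bilabial          p         b       
dental            —         d̪      
alveolar          t         d       
retroflex         ʈ         ɖ       
uvular            q         ɢ       
The dental row has no voiceless member, so the gap is the voiceless dental stop /t̪/.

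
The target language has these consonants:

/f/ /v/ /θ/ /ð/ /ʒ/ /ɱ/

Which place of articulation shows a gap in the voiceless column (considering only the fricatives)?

postalveolar

Voiceless: /f/ (labiodental), /θ/ (dental).
Voiced: /v/ (labiodental), /ð/ (dental), /ʒ/ (postalveolar).
Every place of articulation has a voiceless member except postalveolar, where /ʃ/ would be expected.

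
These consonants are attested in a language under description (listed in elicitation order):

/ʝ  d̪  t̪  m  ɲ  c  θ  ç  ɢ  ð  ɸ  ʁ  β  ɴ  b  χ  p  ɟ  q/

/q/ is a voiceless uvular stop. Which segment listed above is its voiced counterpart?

The voiced counterpart is a voiced uvular stop — in this inventory, /ɢ/.

/ɢ/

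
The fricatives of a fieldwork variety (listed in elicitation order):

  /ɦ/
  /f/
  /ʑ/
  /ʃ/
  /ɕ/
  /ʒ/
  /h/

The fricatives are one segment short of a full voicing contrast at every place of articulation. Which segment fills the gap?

place of articulation  voiceless  voiced  
labiodental       f         —       
postalveolar      ʃ         ʒ       
alveolo-palatal   ɕ         ʑ       
glottal           h         ɦ       
The labiodental row has no voiced member, so the gap is the voiced labiodental fricative /v/.

/v/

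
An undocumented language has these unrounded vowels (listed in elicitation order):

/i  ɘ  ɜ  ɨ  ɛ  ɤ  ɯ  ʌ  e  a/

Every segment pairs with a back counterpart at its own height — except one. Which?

/a/

High: /i/ ~ /ɨ/ ~ /ɯ/
High-mid: /e/ ~ /ɘ/ ~ /ɤ/
Low-mid: /ɛ/ ~ /ɜ/ ~ /ʌ/
Low: only /a/ (front); no back partner.
So /a/ is the unpaired segment.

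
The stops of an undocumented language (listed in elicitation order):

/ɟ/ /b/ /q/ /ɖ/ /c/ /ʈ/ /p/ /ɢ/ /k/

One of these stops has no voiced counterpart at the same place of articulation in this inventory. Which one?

Bilabial: /p/ ~ /b/
Retroflex: /ʈ/ ~ /ɖ/
Palatal: /c/ ~ /ɟ/
Uvular: /q/ ~ /ɢ/
Velar: only /k/ (voiceless); no voiced partner.
So /k/ is the unpaired segment.

/k/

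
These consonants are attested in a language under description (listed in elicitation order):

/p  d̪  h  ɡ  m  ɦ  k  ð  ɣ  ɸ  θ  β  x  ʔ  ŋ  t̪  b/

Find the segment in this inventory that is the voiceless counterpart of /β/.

/β/ is a voiced bilabial fricative.
The voiceless counterpart is a voiceless bilabial fricative — in this inventory, /ɸ/.

/ɸ/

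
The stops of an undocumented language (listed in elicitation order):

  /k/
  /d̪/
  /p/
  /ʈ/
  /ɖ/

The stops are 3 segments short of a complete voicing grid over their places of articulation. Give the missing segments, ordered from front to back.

/b/, /t̪/, /ɡ/

Voiceless: /p/ (bilabial), /ʈ/ (retroflex), /k/ (velar).
Voiced: /d̪/ (dental), /ɖ/ (retroflex).
Gaps, from front to back: bilabial lacks voiced (/b/); dental lacks voiceless (/t̪/); velar lacks voiced (/ɡ/).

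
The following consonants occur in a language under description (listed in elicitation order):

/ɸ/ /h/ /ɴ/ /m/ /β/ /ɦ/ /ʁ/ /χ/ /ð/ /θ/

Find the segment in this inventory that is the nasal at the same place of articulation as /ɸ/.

/m/

/ɸ/ is a voiceless bilabial fricative.
The nasal at the same place is a bilabial nasal — in this inventory, /m/.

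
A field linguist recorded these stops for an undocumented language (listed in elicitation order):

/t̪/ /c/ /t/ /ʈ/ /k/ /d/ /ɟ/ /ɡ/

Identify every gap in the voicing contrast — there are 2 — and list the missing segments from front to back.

dental: voiceless /t̪/, voiced —.
alveolar: voiceless /t/, voiced /d/.
retroflex: voiceless /ʈ/, voiced —.
palatal: voiceless /c/, voiced /ɟ/.
velar: voiceless /k/, voiced /ɡ/.
Gaps, from front to back: dental lacks voiced (/d̪/); retroflex lacks voiced (/ɖ/).

/d̪/, /ɖ/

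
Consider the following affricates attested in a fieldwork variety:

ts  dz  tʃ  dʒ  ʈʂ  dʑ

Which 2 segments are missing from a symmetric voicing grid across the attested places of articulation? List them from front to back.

alveolar: voiceless /ts/, voiced /dz/.
postalveolar: voiceless /tʃ/, voiced /dʒ/.
retroflex: voiceless /ʈʂ/, voiced —.
alveolo-palatal: voiceless —, voiced /dʑ/.
Gaps, from front to back: retroflex lacks voiced (/ɖʐ/); alveolo-palatal lacks voiceless (/tɕ/).

/ɖʐ/, /tɕ/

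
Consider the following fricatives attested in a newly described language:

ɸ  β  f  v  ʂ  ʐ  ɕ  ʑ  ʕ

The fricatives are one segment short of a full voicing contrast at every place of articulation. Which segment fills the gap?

place of articulation  voiceless  voiced  
bilabial          ɸ         β       
labiodental       f         v       
retroflex         ʂ         ʐ       
alveolo-palatal   ɕ         ʑ       
pharyngeal        —         ʕ       
The pharyngeal row has no voiceless member, so the gap is the voiceless pharyngeal fricative /ħ/.

/ħ/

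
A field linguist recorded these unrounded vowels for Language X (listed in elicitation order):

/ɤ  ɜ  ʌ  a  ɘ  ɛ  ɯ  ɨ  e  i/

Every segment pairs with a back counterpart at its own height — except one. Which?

High: /i/ ~ /ɨ/ ~ /ɯ/
High-mid: /e/ ~ /ɘ/ ~ /ɤ/
Low-mid: /ɛ/ ~ /ɜ/ ~ /ʌ/
Low: only /a/ (front); no back partner.
So /a/ is the unpaired segment.

/a/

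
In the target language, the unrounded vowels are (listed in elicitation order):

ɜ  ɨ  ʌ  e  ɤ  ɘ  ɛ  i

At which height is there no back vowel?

height            front     central   back    
high              i         ɨ         —       
high-mid          e         ɘ         ɤ       
low-mid           ɛ         ɜ         ʌ       
Every height has a back member except high, where /ɯ/ would be expected.

high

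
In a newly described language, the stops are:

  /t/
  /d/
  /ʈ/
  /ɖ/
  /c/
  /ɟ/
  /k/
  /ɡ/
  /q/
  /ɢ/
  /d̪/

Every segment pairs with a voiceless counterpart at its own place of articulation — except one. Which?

Alveolar: /t/ ~ /d/
Retroflex: /ʈ/ ~ /ɖ/
Palatal: /c/ ~ /ɟ/
Velar: /k/ ~ /ɡ/
Uvular: /q/ ~ /ɢ/
Dental: only /d̪/ (voiced); no voiceless partner.
So /d̪/ is the unpaired segment.

/d̪/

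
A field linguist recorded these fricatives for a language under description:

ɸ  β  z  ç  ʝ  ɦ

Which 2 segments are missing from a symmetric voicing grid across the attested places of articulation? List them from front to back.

Voiceless: /ɸ/ (bilabial), /ç/ (palatal).
Voiced: /β/ (bilabial), /z/ (alveolar), /ʝ/ (palatal), /ɦ/ (glottal).
Gaps, from front to back: alveolar lacks voiceless (/s/); glottal lacks voiceless (/h/).

/s/, /h/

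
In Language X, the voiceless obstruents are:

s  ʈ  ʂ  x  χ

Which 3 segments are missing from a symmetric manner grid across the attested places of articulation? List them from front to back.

place of articulation  stop      fricative
alveolar          —         s       
retroflex         ʈ         ʂ       
velar             —         x       
uvular            —         χ       
Gaps, from front to back: alveolar lacks stop (/t/); velar lacks stop (/k/); uvular lacks stop (/q/).

/t/, /k/, /q/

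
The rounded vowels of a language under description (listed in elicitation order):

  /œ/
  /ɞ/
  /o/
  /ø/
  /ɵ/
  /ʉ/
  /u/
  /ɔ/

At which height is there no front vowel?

height            front     central   back    
high              —         ʉ         u       
high-mid          ø         ɵ         o       
low-mid           œ         ɞ         ɔ       
Every height has a front member except high, where /y/ would be expected.

high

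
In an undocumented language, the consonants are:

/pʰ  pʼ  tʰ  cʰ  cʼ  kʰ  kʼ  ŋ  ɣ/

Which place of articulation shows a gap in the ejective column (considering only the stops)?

alveolar

Aspirated: /pʰ/ (bilabial), /tʰ/ (alveolar), /cʰ/ (palatal), /kʰ/ (velar).
Ejective: /pʼ/ (bilabial), /cʼ/ (palatal), /kʼ/ (velar).
Every place of articulation has an ejective member except alveolar, where /tʼ/ would be expected.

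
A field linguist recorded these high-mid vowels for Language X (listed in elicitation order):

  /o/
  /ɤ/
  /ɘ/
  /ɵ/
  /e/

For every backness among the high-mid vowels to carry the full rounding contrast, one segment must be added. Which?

front: unrounded /e/, rounded —.
central: unrounded /ɘ/, rounded /ɵ/.
back: unrounded /ɤ/, rounded /o/.
The front row has no rounded member, so the gap is the front rounded vowel /ø/.

/ø/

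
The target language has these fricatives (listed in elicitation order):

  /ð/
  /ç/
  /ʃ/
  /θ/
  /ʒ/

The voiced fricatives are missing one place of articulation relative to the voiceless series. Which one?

palatal

dental: voiceless /θ/, voiced /ð/.
postalveolar: voiceless /ʃ/, voiced /ʒ/.
palatal: voiceless /ç/, voiced —.
Every place of articulation has a voiced member except palatal, where /ʝ/ would be expected.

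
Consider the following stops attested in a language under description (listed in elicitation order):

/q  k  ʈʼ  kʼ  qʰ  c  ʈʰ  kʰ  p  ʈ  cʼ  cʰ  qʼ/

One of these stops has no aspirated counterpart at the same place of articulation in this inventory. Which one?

Retroflex: /ʈ/ ~ /ʈʰ/ ~ /ʈʼ/
Palatal: /c/ ~ /cʰ/ ~ /cʼ/
Velar: /k/ ~ /kʰ/ ~ /kʼ/
Uvular: /q/ ~ /qʰ/ ~ /qʼ/
Bilabial: only /p/ (plain); no aspirated partner.
So /p/ is the unpaired segment.

/p/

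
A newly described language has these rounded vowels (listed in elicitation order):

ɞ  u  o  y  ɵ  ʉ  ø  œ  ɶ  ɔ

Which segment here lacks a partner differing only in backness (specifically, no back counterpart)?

High: /y/ ~ /ʉ/ ~ /u/
High-mid: /ø/ ~ /ɵ/ ~ /o/
Low-mid: /œ/ ~ /ɞ/ ~ /ɔ/
Low: only /ɶ/ (front); no back partner.
So /ɶ/ is the unpaired segment.

/ɶ/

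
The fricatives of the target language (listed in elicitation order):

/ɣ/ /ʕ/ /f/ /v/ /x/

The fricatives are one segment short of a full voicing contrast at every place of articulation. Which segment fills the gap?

/ħ/

Voiceless: /f/ (labiodental), /x/ (velar).
Voiced: /v/ (labiodental), /ɣ/ (velar), /ʕ/ (pharyngeal).
The pharyngeal row has no voiceless member, so the gap is the voiceless pharyngeal fricative /ħ/.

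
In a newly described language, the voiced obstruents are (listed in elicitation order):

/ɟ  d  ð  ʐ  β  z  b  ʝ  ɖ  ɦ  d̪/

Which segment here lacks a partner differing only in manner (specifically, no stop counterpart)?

Bilabial: /b/ ~ /β/
Dental: /d̪/ ~ /ð/
Alveolar: /d/ ~ /z/
Retroflex: /ɖ/ ~ /ʐ/
Palatal: /ɟ/ ~ /ʝ/
Glottal: only /ɦ/ (fricative); no stop partner.
So /ɦ/ is the unpaired segment.

/ɦ/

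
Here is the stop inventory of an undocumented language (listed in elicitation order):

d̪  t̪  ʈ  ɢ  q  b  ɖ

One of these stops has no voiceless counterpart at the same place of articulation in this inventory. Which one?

Dental: /t̪/ ~ /d̪/
Retroflex: /ʈ/ ~ /ɖ/
Uvular: /q/ ~ /ɢ/
Bilabial: only /b/ (voiced); no voiceless partner.
So /b/ is the unpaired segment.

/b/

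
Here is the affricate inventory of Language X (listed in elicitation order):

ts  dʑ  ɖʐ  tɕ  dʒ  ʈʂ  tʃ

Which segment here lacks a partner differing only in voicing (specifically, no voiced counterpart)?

Postalveolar: /tʃ/ ~ /dʒ/
Retroflex: /ʈʂ/ ~ /ɖʐ/
Alveolo-palatal: /tɕ/ ~ /dʑ/
Alveolar: only /ts/ (voiceless); no voiced partner.
So /ts/ is the unpaired segment.

/ts/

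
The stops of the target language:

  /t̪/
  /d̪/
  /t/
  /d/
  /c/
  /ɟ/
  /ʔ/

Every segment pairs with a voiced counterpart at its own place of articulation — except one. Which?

/ʔ/

Dental: /t̪/ ~ /d̪/
Alveolar: /t/ ~ /d/
Palatal: /c/ ~ /ɟ/
Glottal: only /ʔ/ (voiceless); no voiced partner.
So /ʔ/ is the unpaired segment.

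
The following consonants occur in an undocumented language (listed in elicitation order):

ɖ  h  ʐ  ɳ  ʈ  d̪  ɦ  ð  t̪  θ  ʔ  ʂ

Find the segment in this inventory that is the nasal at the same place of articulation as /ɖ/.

/ɖ/ is a voiced retroflex stop.
The nasal at the same place is a retroflex nasal — in this inventory, /ɳ/.

/ɳ/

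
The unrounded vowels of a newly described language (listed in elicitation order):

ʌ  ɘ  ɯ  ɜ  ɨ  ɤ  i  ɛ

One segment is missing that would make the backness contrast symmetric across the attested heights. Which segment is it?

high: front /i/, central /ɨ/, back /ɯ/.
high-mid: front —, central /ɘ/, back /ɤ/.
low-mid: front /ɛ/, central /ɜ/, back /ʌ/.
The high-mid row has no front member, so the gap is the high-mid front unrounded vowel /e/.

/e/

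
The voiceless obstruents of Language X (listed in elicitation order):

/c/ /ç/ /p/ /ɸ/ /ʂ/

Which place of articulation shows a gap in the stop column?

retroflex

bilabial: stop /p/, fricative /ɸ/.
retroflex: stop —, fricative /ʂ/.
palatal: stop /c/, fricative /ç/.
Every place of articulation has a stop member except retroflex, where /ʈ/ would be expected.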